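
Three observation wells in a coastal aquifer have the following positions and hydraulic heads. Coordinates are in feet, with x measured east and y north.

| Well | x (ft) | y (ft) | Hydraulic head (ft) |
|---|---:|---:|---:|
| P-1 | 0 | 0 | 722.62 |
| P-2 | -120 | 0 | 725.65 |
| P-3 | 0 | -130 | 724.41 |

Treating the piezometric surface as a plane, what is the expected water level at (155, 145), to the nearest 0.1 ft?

∂h/∂x = (725.65 − 722.62) / (-120 − 0) = -0.02525
∂h/∂y = (724.41 − 722.62) / (-130 − 0) = -0.01377
h(155, 145) = 722.62 + (-0.02525)·(155) + (-0.01377)·(145) = 722.62 -3.914 -1.997 = 716.710 ft.

716.7 ft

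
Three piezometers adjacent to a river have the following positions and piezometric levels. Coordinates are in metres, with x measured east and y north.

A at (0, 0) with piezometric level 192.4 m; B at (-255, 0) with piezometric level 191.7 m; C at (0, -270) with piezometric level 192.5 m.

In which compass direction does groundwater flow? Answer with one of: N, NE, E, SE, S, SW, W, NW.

W

∂h/∂x = (191.7 − 192.4) / (-255 − 0) = +0.002745
∂h/∂y = (192.5 − 192.4) / (-270 − 0) = -0.0003704
Flow = −∇h = (-0.002745 east, +0.0003704 north), which points west.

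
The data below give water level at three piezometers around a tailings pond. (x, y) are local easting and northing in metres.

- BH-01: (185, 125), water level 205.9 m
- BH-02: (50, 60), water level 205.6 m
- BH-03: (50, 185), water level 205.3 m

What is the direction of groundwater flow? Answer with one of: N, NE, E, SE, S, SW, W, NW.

NW

Differences from BH-01: to BH-02 (Δx, Δy, Δh) = (-135, -65, -0.3); to BH-03 = (-135, 60, -0.6).
Determinant of the coordinate differences = (-135)·60 − (-135)·(-65) = -16875.
∂h/∂x = [(-0.3)·60 − (-0.6)·(-65)] / -16875 = +0.003378
∂h/∂y = [(-135)·(-0.6) − (-135)·(-0.3)] / -16875 = -0.002400
Flow = −∇h = (-0.003378 east, +0.002400 north), which points northwest.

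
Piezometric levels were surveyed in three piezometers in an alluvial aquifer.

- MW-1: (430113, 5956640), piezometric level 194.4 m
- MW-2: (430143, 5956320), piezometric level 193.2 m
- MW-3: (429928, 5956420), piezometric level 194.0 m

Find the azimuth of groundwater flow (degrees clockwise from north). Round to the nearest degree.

150°

Taking MW-1 as reference: MW-2−MW-1 = (30, -320, -1.2); MW-3−MW-1 = (-185, -220, -0.4).
Solve a·Δx + b·Δy = Δh: det = 30·(-220) − (-185)·(-320) = -65800.
∂h/∂x = [(-1.2)·(-220) − (-0.4)·(-320)] / -65800 = -0.002067
∂h/∂y = [30·(-0.4) − (-185)·(-1.2)] / -65800 = +0.003556
Flow direction (−∇h) has components (+0.002067 E, -0.003556 N).
Azimuth = atan2(E, N) = atan2(+0.002067, -0.003556) = 149.8° ≈ 150°.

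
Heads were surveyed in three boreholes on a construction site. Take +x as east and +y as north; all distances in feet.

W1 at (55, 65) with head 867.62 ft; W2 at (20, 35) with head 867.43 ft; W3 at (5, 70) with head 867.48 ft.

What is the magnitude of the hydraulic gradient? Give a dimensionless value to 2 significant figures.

0.0041

With h = a·x + b·y + c and W1 as origin, the differences give:
  (-35)·a + (-30)·b = -0.19
  (-50)·a + 5·b = -0.14
Eliminate b (×5 and ×(-30), subtract): -1675·a = -5.150 → a = ∂h/∂x = +0.003075
Back-substitute: b = ∂h/∂y = +0.002746.
|∇h| = √(0.003075² + 0.002746²) = 0.004123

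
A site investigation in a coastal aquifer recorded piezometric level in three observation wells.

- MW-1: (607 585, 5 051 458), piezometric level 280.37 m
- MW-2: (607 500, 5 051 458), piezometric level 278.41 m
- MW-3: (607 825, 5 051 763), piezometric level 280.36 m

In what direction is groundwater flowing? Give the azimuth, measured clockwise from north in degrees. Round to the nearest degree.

Taking MW-1 as reference: MW-2−MW-1 = (-85, 0, -1.96); MW-3−MW-1 = (240, 305, -0.01).
Solve a·Δx + b·Δy = Δh: det = (-85)·305 − 240·0 = -25925.
∂h/∂x = [(-1.96)·305 − (-0.01)·0] / -25925 = +0.02306
∂h/∂y = [(-85)·(-0.01) − 240·(-1.96)] / -25925 = -0.01818
Flow direction (−∇h) has components (-0.02306 E, +0.01818 N).
Azimuth = atan2(E, N) = atan2(-0.02306, +0.01818) = 308.2° ≈ 308°.

308°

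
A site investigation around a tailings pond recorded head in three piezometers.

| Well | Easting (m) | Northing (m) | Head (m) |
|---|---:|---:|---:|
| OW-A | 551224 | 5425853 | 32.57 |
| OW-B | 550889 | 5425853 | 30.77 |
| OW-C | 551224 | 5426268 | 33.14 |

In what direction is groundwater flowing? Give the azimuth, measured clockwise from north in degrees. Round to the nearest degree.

256°

∂h/∂x = (30.77 − 32.57) / (550889 − 551224) = +0.005373
∂h/∂y = (33.14 − 32.57) / (5426268 − 5425853) = +0.001373
Flow direction (−∇h) has components (-0.005373 E, -0.001373 N).
Azimuth = atan2(E, N) = atan2(-0.005373, -0.001373) = 255.7° ≈ 256°.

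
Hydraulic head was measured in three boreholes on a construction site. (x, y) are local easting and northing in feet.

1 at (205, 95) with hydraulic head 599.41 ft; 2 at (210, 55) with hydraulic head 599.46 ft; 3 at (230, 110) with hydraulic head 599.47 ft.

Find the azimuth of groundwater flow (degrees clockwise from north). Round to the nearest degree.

Three-point gradient (reference 1): Δ to 2 = (5, -40, +0.05), Δ to 3 = (25, 15, +0.06).
∂h/∂x = +0.002930, ∂h/∂y = -0.0008837 (det = 1075).
Flow direction (−∇h) has components (-0.002930 E, +0.0008837 N).
Azimuth = atan2(E, N) = atan2(-0.002930, +0.0008837) = 286.8° ≈ 287°.

287°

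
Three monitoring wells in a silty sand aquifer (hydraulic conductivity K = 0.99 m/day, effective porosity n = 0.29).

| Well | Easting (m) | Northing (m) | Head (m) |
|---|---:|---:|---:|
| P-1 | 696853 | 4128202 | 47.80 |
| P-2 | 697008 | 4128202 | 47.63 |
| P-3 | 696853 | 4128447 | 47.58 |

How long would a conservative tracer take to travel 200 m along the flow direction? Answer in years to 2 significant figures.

110 years

∂h/∂x = (47.63 − 47.80) / (697008 − 696853) = -0.001097
∂h/∂y = (47.58 − 47.80) / (4128447 − 4128202) = -0.0008980
|∇h| = √(-0.001097² + -0.0008980²) = 0.001418
Seepage velocity v = K·i/n = 0.99 × 0.001418 / 0.29 = 0.004841 m/day.
t = 200 / 0.004841 = 4.131e+04 days = 113 years.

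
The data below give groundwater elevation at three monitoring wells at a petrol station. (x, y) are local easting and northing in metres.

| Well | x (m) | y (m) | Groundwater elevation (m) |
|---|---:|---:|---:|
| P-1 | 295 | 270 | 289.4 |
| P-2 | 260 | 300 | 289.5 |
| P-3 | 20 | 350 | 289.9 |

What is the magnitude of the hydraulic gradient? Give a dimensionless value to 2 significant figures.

Three-point gradient (reference P-1): Δ to P-2 = (-35, 30, +0.1), Δ to P-3 = (-275, 80, +0.5).
∂h/∂x = -0.001284, ∂h/∂y = +0.001835 (det = 5450).
|∇h| = √(-0.001284² + 0.001835²) = 0.00224

0.0022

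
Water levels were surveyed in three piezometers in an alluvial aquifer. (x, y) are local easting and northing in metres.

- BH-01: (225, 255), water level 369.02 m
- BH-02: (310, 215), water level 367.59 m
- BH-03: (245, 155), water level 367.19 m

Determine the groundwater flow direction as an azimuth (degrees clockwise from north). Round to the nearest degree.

Differences from BH-01: to BH-02 (Δx, Δy, Δh) = (85, -40, -1.43); to BH-03 = (20, -100, -1.83).
Determinant of the coordinate differences = 85·(-100) − 20·(-40) = -7700.
∂h/∂x = [(-1.43)·(-100) − (-1.83)·(-40)] / -7700 = -0.009065
∂h/∂y = [85·(-1.83) − 20·(-1.43)] / -7700 = +0.01649
Flow direction (−∇h) has components (+0.009065 E, -0.01649 N).
Azimuth = atan2(E, N) = atan2(+0.009065, -0.01649) = 151.2° ≈ 151°.

151°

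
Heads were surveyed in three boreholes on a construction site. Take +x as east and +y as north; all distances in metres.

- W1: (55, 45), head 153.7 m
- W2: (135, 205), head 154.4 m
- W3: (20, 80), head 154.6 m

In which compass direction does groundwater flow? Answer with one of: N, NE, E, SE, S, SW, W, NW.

Taking W1 as reference: W2−W1 = (80, 160, +0.7); W3−W1 = (-35, 35, +0.9).
Solve a·Δx + b·Δy = Δh: det = 80·35 − (-35)·160 = 8400.
∂h/∂x = [(+0.7)·35 − (+0.9)·160] / 8400 = -0.01423
∂h/∂y = [80·(+0.9) − (-35)·(+0.7)] / 8400 = +0.01149
Flow = −∇h = (+0.01423 east, -0.01149 north), which points southeast.

SE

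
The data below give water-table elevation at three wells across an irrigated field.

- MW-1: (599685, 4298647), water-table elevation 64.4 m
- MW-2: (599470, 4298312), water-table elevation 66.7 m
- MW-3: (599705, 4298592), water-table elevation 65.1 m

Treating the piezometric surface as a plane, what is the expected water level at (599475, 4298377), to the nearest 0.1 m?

Three-point gradient (reference MW-1): Δ to MW-2 = (-215, -335, +2.3), Δ to MW-3 = (20, -55, +0.7).
∂h/∂x = +0.005830, ∂h/∂y = -0.01061 (det = 18525).
h(599475, 4298377) = 64.4 + (+0.005830)·(-210) + (-0.01061)·(-270) = 64.4 -1.224 +2.864 = 66.040 m.

66.0 m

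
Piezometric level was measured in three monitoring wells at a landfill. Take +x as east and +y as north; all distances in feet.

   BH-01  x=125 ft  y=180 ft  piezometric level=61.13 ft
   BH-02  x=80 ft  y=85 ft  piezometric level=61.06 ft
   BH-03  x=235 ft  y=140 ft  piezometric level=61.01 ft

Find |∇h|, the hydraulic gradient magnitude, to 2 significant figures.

Differences from BH-01: to BH-02 (Δx, Δy, Δh) = (-45, -95, -0.07); to BH-03 = (110, -40, -0.12).
Solve a·Δx + b·Δy = Δh: det = (-45)·(-40) − 110·(-95) = 12250.
∂h/∂x = [(-0.07)·(-40) − (-0.12)·(-95)] / 12250 = -0.0007020
∂h/∂y = [(-45)·(-0.12) − 110·(-0.07)] / 12250 = +0.001069
|∇h| = √(-0.0007020² + 0.001069²) = 0.001279

0.0013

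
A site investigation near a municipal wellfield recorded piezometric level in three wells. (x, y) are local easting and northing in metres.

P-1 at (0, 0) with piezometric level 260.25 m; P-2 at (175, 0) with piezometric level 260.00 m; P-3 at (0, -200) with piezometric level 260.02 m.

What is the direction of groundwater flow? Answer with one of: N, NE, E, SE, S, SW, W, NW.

∂h/∂x = (260.00 − 260.25) / (175 − 0) = -0.001429
∂h/∂y = (260.02 − 260.25) / (-200 − 0) = +0.001150
Flow = −∇h = (+0.001429 east, -0.001150 north), which points southeast.

SE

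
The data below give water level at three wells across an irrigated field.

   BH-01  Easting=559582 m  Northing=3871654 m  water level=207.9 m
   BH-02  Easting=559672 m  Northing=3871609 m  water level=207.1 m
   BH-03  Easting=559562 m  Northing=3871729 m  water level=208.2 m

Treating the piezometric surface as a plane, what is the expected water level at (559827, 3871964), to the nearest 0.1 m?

206.5 m

Differences from BH-01: to BH-02 (Δx, Δy, Δh) = (90, -45, -0.8); to BH-03 = (-20, 75, +0.3).
Determinant of the coordinate differences = 90·75 − (-20)·(-45) = 5850.
∂h/∂x = [(-0.8)·75 − (+0.3)·(-45)] / 5850 = -0.007949
∂h/∂y = [90·(+0.3) − (-20)·(-0.8)] / 5850 = +0.001880
h(559827, 3871964) = 207.9 + (-0.007949)·(245) + (+0.001880)·(310) = 207.9 -1.947 +0.583 = 206.535 m.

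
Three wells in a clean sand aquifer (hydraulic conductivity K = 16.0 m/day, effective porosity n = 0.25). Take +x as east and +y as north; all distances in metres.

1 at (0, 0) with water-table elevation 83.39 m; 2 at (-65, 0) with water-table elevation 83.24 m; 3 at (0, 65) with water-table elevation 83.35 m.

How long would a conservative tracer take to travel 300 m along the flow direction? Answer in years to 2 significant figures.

∂h/∂x = (83.24 − 83.39) / (-65 − 0) = +0.002308
∂h/∂y = (83.35 − 83.39) / (65 − 0) = -0.0006154
|∇h| = √(0.002308² + -0.0006154²) = 0.002389
Seepage velocity v = K·i/n = 16.0 × 0.002389 / 0.25 = 0.1529 m/day.
t = 300 / 0.1529 = 1962 days = 5.37 years.

5.4 years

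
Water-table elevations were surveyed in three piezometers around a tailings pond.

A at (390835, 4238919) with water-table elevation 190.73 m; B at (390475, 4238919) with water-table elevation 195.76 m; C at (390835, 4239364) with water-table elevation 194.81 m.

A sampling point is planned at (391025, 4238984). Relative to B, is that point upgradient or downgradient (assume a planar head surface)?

∂h/∂x = (195.76 − 190.73) / (390475 − 390835) = -0.01397
∂h/∂y = (194.81 − 190.73) / (4239364 − 4238919) = +0.009169
Head at (391025, 4238984) = 190.73 + (-0.01397)·(190) + (+0.009169)·(65) = 188.67 m.
That is lower than the 195.76 m at B, so the point is downgradient.

downgradient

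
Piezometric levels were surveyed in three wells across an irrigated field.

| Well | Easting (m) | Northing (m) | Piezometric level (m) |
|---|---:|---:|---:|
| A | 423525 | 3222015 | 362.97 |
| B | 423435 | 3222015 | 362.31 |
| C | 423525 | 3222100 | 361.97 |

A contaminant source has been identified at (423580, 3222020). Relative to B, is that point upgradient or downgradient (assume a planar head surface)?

∂h/∂x = (362.31 − 362.97) / (423435 − 423525) = +0.007333
∂h/∂y = (361.97 − 362.97) / (3222100 − 3222015) = -0.01176
Head at (423580, 3222020) = 362.97 + (+0.007333)·(55) + (-0.01176)·(5) = 363.31 m.
That is higher than the 362.31 m at B, so the point is upgradient.

upgradient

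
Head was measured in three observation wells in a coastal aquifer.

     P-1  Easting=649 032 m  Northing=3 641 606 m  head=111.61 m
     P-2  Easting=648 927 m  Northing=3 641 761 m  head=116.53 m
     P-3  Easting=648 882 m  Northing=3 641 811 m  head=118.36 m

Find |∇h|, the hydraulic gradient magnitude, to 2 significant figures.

With h = a·x + b·y + c and P-1 as origin, the differences give:
  (-105)·a + 155·b = +4.92
  (-150)·a + 205·b = +6.75
Eliminate b (×205 and ×155, subtract): 1725·a = -37.650 → a = ∂h/∂x = -0.02183
Back-substitute: b = ∂h/∂y = +0.01696.
|∇h| = √(-0.02183² + 0.01696²) = 0.02764

0.028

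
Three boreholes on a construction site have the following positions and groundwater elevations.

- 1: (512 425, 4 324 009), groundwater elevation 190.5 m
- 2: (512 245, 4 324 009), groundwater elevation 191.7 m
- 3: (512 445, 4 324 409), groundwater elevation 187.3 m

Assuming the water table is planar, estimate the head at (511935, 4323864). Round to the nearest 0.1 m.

194.9 m

Taking 1 as reference: 2−1 = (-180, 0, +1.2); 3−1 = (20, 400, -3.2).
Determinant of the coordinate differences = (-180)·400 − 20·0 = -72000.
∂h/∂x = [(+1.2)·400 − (-3.2)·0] / -72000 = -0.006667
∂h/∂y = [(-180)·(-3.2) − 20·(+1.2)] / -72000 = -0.007667
h(511935, 4323864) = 190.5 + (-0.006667)·(-490) + (-0.007667)·(-145) = 190.5 +3.267 +1.112 = 194.878 m.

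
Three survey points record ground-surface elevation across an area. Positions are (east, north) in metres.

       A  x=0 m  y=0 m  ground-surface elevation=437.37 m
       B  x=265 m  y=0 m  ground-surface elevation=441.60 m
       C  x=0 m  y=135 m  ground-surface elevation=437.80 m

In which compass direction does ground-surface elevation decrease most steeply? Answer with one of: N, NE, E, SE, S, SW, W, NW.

W

∂z/∂x = (441.60 − 437.37) / (265 − 0) = +0.01596
∂z/∂y = (437.80 − 437.37) / (135 − 0) = +0.003185
Steepest decrease is along −∇f = (-0.01596 E, -0.003185 N) → west.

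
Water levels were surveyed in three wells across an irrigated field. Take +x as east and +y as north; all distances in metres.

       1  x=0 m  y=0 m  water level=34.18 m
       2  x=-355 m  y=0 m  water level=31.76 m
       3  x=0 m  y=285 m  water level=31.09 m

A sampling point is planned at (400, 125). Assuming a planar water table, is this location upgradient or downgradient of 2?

upgradient

∂h/∂x = (31.76 − 34.18) / (-355 − 0) = +0.006817
∂h/∂y = (31.09 − 34.18) / (285 − 0) = -0.01084
Head at (400, 125) = 34.18 + (+0.006817)·(400) + (-0.01084)·(125) = 35.55 m.
That is higher than the 31.76 m at 2, so the point is upgradient.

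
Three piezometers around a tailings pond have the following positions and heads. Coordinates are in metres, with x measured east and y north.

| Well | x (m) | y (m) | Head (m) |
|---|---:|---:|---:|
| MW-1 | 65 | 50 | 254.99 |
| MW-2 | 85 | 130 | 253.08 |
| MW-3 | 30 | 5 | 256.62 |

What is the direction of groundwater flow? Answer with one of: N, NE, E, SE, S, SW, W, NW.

With h = a·x + b·y + c and MW-1 as origin, the differences give:
  20·a + 80·b = -1.91
  (-35)·a + (-45)·b = +1.63
Eliminate b (×(-45) and ×80, subtract): 1900·a = -44.450 → a = ∂h/∂x = -0.02339
Back-substitute: b = ∂h/∂y = -0.01803.
Flow = −∇h = (+0.02339 east, +0.01803 north), which points northeast.

NE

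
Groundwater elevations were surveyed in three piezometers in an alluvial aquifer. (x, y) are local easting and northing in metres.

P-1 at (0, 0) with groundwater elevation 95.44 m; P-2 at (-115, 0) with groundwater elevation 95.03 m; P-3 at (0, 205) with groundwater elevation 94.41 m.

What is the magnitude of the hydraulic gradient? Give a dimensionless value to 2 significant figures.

∂h/∂x = (95.03 − 95.44) / (-115 − 0) = +0.003565
∂h/∂y = (94.41 − 95.44) / (205 − 0) = -0.005024
|∇h| = √(0.003565² + -0.005024²) = 0.00616

0.0062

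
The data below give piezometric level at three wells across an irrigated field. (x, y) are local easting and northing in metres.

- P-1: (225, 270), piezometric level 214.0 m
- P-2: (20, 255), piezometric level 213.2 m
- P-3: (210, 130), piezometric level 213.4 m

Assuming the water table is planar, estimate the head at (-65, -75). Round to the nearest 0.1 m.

Taking P-1 as reference: P-2−P-1 = (-205, -15, -0.8); P-3−P-1 = (-15, -140, -0.6).
Determinant of the coordinate differences = (-205)·(-140) − (-15)·(-15) = 28475.
∂h/∂x = [(-0.8)·(-140) − (-0.6)·(-15)] / 28475 = +0.003617
∂h/∂y = [(-205)·(-0.6) − (-15)·(-0.8)] / 28475 = +0.003898
h(-65, -75) = 214.0 + (+0.003617)·(-290) + (+0.003898)·(-345) = 214.0 -1.049 -1.345 = 211.606 m.

211.6 m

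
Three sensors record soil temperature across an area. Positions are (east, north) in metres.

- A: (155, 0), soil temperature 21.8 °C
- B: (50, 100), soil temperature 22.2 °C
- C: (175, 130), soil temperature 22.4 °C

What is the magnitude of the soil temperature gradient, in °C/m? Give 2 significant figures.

Taking A as reference: B−A = (-105, 100, +0.4); C−A = (20, 130, +0.6).
Solve a·Δx + b·Δy = ΔT: det = (-105)·130 − 20·100 = -15650.
∂T/∂x = [(+0.4)·130 − (+0.6)·100] / -15650 = +0.0005112
∂T/∂y = [(-105)·(+0.6) − 20·(+0.4)] / -15650 = +0.004537
|∇f| = √(0.0005112² + 0.004537²) = 0.004566 °C/m

0.0046 °C/m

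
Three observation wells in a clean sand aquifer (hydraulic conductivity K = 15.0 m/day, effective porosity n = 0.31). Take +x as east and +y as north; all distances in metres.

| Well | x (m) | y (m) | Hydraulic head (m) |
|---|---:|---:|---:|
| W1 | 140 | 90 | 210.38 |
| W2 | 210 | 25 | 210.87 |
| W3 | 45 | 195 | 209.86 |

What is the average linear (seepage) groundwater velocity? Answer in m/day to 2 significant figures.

Differences from W1: to W2 (Δx, Δy, Δh) = (70, -65, +0.49); to W3 = (-95, 105, -0.52).
Solve a·Δx + b·Δy = Δh: det = 70·105 − (-95)·(-65) = 1175.
∂h/∂x = [(+0.49)·105 − (-0.52)·(-65)] / 1175 = +0.01502
∂h/∂y = [70·(-0.52) − (-95)·(+0.49)] / 1175 = +0.008638
|∇h| = √(0.01502² + 0.008638²) = 0.01733
Seepage velocity v = K·i/n = 15.0 × 0.01733 / 0.31 = 0.8385 m/day.

0.84 m/day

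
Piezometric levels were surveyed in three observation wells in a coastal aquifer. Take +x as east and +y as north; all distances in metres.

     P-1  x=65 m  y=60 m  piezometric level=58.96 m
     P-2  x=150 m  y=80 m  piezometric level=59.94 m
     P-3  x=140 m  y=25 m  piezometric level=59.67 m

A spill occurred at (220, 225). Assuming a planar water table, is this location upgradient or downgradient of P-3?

Differences from P-1: to P-2 (Δx, Δy, Δh) = (85, 20, +0.98); to P-3 = (75, -35, +0.71).
Solve a·Δx + b·Δy = Δh: det = 85·(-35) − 75·20 = -4475.
∂h/∂x = [(+0.98)·(-35) − (+0.71)·20] / -4475 = +0.01084
∂h/∂y = [85·(+0.71) − 75·(+0.98)] / -4475 = +0.002939
Head at (220, 225) = 58.96 + (+0.01084)·(155) + (+0.002939)·(165) = 61.12 m.
That is higher than the 59.67 m at P-3, so the point is upgradient.

upgradient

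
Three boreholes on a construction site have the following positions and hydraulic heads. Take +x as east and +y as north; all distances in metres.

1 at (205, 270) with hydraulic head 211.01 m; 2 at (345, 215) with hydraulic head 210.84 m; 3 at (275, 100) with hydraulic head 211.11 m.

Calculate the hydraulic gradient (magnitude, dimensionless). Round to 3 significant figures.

0.00216

Differences from 1: to 2 (Δx, Δy, Δh) = (140, -55, -0.17); to 3 = (70, -170, +0.10).
Determinant of the coordinate differences = 140·(-170) − 70·(-55) = -19950.
∂h/∂x = [(-0.17)·(-170) − (+0.10)·(-55)] / -19950 = -0.001724
∂h/∂y = [140·(+0.10) − 70·(-0.17)] / -19950 = -0.001298
|∇h| = √(-0.001724² + -0.001298²) = 0.002158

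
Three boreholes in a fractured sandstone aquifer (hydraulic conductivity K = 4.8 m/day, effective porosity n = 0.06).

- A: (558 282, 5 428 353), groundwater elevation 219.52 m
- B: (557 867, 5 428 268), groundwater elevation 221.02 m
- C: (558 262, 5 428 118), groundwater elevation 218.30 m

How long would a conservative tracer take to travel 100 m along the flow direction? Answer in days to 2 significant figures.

Taking A as reference: B−A = (-415, -85, +1.50); C−A = (-20, -235, -1.22).
Determinant of the coordinate differences = (-415)·(-235) − (-20)·(-85) = 95825.
∂h/∂x = [(+1.50)·(-235) − (-1.22)·(-85)] / 95825 = -0.004761
∂h/∂y = [(-415)·(-1.22) − (-20)·(+1.50)] / 95825 = +0.005597
|∇h| = √(-0.004761² + 0.005597²) = 0.007348
Seepage velocity v = K·i/n = 4.8 × 0.007348 / 0.06 = 0.5878 m/day.
t = 100 / 0.5878 = 170.1 days.

170 days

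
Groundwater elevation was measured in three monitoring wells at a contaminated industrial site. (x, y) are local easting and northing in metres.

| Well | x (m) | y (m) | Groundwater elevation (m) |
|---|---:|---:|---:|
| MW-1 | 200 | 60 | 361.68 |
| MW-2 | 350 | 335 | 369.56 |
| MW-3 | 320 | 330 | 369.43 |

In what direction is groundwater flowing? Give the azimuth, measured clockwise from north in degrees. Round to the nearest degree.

With h = a·x + b·y + c and MW-1 as origin, the differences give:
  150·a + 275·b = +7.88
  120·a + 270·b = +7.75
Eliminate b (×270 and ×275, subtract): 7500·a = -3.650 → a = ∂h/∂x = -0.0004867
Back-substitute: b = ∂h/∂y = +0.02892.
Flow direction (−∇h) has components (+0.0004867 E, -0.02892 N).
Azimuth = atan2(E, N) = atan2(+0.0004867, -0.02892) = 179.0° ≈ 179°.

179°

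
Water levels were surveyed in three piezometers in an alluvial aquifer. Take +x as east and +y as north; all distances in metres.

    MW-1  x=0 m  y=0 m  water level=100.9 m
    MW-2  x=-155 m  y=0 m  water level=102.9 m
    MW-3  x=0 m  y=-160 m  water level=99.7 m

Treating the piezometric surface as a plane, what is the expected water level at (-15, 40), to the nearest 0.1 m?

101.4 m

∂h/∂x = (102.9 − 100.9) / (-155 − 0) = -0.01290
∂h/∂y = (99.7 − 100.9) / (-160 − 0) = +0.007500
h(-15, 40) = 100.9 + (-0.01290)·(-15) + (+0.007500)·(40) = 100.9 +0.194 +0.300 = 101.394 m.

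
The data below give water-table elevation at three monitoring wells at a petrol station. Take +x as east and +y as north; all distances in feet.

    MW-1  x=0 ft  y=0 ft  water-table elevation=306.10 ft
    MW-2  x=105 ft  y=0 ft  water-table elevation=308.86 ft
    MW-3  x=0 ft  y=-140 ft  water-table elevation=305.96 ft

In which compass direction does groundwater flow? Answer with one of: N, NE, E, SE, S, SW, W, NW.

∂h/∂x = (308.86 − 306.10) / (105 − 0) = +0.02629
∂h/∂y = (305.96 − 306.10) / (-140 − 0) = +0.001000
Flow = −∇h = (-0.02629 east, -0.001000 north), which points west.

W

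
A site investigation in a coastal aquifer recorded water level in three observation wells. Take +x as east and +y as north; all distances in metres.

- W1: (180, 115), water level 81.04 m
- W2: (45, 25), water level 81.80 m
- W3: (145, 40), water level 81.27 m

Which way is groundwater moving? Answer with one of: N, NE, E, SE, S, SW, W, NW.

E

With h = a·x + b·y + c and W1 as origin, the differences give:
  (-135)·a + (-90)·b = +0.76
  (-35)·a + (-75)·b = +0.23
Eliminate b (×(-75) and ×(-90), subtract): 6975·a = -36.300 → a = ∂h/∂x = -0.005204
Back-substitute: b = ∂h/∂y = -0.0006380.
Flow = −∇h = (+0.005204 east, +0.0006380 north), which points east.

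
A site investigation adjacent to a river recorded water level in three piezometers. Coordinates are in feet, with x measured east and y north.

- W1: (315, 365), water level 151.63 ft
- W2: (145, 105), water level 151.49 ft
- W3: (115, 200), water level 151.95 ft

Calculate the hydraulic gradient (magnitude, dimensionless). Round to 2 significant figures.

0.0056

Taking W1 as reference: W2−W1 = (-170, -260, -0.14); W3−W1 = (-200, -165, +0.32).
Solve a·Δx + b·Δy = Δh: det = (-170)·(-165) − (-200)·(-260) = -23950.
∂h/∂x = [(-0.14)·(-165) − (+0.32)·(-260)] / -23950 = -0.004438
∂h/∂y = [(-170)·(+0.32) − (-200)·(-0.14)] / -23950 = +0.003441
|∇h| = √(-0.004438² + 0.003441²) = 0.005616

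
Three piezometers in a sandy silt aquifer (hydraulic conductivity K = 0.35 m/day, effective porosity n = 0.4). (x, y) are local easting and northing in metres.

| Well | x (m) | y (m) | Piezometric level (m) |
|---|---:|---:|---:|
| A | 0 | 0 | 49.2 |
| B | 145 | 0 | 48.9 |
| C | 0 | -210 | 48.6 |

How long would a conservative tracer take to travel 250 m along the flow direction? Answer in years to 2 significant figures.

220 years

∂h/∂x = (48.9 − 49.2) / (145 − 0) = -0.002069
∂h/∂y = (48.6 − 49.2) / (-210 − 0) = +0.002857
|∇h| = √(-0.002069² + 0.002857²) = 0.003527
Seepage velocity v = K·i/n = 0.35 × 0.003527 / 0.4 = 0.003086 m/day.
t = 250 / 0.003086 = 8.101e+04 days = 222 years.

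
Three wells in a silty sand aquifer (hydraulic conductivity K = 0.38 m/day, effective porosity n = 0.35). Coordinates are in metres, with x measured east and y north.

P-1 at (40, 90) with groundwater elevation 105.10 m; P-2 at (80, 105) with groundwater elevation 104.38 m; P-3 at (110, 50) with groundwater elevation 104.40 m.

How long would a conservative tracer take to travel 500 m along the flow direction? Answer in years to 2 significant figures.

74 years

Taking P-1 as reference: P-2−P-1 = (40, 15, -0.72); P-3−P-1 = (70, -40, -0.70).
Solve a·Δx + b·Δy = Δh: det = 40·(-40) − 70·15 = -2650.
∂h/∂x = [(-0.72)·(-40) − (-0.70)·15] / -2650 = -0.01483
∂h/∂y = [40·(-0.70) − 70·(-0.72)] / -2650 = -0.008453
|∇h| = √(-0.01483² + -0.008453²) = 0.01707
Seepage velocity v = K·i/n = 0.38 × 0.01707 / 0.35 = 0.01853 m/day.
t = 500 / 0.01853 = 2.698e+04 days = 73.9 years.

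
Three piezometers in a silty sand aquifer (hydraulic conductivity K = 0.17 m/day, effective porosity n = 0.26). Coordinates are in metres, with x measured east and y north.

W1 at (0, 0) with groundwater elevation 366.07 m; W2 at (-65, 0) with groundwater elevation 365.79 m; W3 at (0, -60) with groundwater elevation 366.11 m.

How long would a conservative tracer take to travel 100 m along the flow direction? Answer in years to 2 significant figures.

∂h/∂x = (365.79 − 366.07) / (-65 − 0) = +0.004308
∂h/∂y = (366.11 − 366.07) / (-60 − 0) = -0.0006667
|∇h| = √(0.004308² + -0.0006667²) = 0.004359
Seepage velocity v = K·i/n = 0.17 × 0.004359 / 0.26 = 0.00285 m/day.
t = 100 / 0.00285 = 3.509e+04 days = 96.1 years.

96 years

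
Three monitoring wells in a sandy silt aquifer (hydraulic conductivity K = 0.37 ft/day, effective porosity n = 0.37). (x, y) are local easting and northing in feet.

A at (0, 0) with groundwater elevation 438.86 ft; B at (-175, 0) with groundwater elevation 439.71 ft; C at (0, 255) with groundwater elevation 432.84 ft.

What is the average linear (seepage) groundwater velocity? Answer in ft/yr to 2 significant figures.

8.8 ft/yr

∂h/∂x = (439.71 − 438.86) / (-175 − 0) = -0.004857
∂h/∂y = (432.84 − 438.86) / (255 − 0) = -0.02361
|∇h| = √(-0.004857² + -0.02361²) = 0.0241
Seepage velocity v = K·i/n = 0.37 × 0.0241 / 0.37 = 0.0241 ft/day = 8.803 ft/yr.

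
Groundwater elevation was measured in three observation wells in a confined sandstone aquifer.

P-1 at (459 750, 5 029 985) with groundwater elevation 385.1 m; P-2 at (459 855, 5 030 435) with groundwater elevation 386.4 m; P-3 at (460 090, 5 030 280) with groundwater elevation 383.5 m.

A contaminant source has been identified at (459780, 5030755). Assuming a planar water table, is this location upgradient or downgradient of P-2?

upgradient

Three-point gradient (reference P-1): Δ to P-2 = (105, 450, +1.3), Δ to P-3 = (340, 295, -1.6).
∂h/∂x = -0.009043, ∂h/∂y = +0.004999 (det = -122025).
Head at (459780, 5030755) = 385.1 + (-0.009043)·(30) + (+0.004999)·(770) = 388.68 m.
That is higher than the 386.4 m at P-2, so the point is upgradient.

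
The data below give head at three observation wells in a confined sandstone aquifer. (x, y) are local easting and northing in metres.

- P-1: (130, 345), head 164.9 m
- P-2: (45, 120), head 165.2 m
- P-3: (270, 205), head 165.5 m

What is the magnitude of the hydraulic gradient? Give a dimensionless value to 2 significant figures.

0.0030

Three-point gradient (reference P-1): Δ to P-2 = (-85, -225, +0.3), Δ to P-3 = (140, -140, +0.6).
∂h/∂x = +0.002143, ∂h/∂y = -0.002143 (det = 43400).
|∇h| = √(0.002143² + -0.002143²) = 0.003031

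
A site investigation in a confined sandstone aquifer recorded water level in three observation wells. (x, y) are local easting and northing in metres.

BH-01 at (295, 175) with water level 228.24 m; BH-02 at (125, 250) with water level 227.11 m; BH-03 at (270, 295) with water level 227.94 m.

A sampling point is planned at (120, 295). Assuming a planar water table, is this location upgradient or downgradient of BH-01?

Three-point gradient (reference BH-01): Δ to BH-02 = (-170, 75, -1.13), Δ to BH-03 = (-25, 120, -0.30).
∂h/∂x = +0.006105, ∂h/∂y = -0.001228 (det = -18525).
Head at (120, 295) = 228.24 + (+0.006105)·(-175) + (-0.001228)·(120) = 227.02 m.
That is lower than the 228.24 m at BH-01, so the point is downgradient.

downgradient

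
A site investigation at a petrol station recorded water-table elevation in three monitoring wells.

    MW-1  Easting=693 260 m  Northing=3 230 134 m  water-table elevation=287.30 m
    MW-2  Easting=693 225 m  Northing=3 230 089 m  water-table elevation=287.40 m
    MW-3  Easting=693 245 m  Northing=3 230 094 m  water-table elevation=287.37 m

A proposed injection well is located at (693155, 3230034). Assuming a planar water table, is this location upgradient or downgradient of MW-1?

upgradient

Three-point gradient (reference MW-1): Δ to MW-2 = (-35, -45, +0.10), Δ to MW-3 = (-15, -40, +0.07).
∂h/∂x = -0.001172, ∂h/∂y = -0.001310 (det = 725).
Head at (693155, 3230034) = 287.30 + (-0.001172)·(-105) + (-0.001310)·(-100) = 287.55 m.
That is higher than the 287.30 m at MW-1, so the point is upgradient.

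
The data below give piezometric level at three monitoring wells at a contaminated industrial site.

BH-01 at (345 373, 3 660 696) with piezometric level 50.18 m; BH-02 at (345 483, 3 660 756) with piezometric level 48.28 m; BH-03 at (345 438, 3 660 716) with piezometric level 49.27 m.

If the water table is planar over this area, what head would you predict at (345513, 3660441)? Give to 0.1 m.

52.3 m

With h = a·x + b·y + c and BH-01 as origin, the differences give:
  110·a + 60·b = -1.90
  65·a + 20·b = -0.91
Eliminate b (×20 and ×60, subtract): -1700·a = 16.600 → a = ∂h/∂x = -0.009765
Back-substitute: b = ∂h/∂y = -0.01376.
h(345513, 3660441) = 50.18 + (-0.009765)·(140) + (-0.01376)·(-255) = 50.18 -1.367 +3.510 = 52.323 m.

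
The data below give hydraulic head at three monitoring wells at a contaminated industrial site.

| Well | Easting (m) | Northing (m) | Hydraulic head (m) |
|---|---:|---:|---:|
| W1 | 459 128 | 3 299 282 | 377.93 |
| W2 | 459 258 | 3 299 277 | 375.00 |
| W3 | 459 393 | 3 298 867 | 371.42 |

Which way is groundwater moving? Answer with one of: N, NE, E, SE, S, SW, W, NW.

E

Taking W1 as reference: W2−W1 = (130, -5, -2.93); W3−W1 = (265, -415, -6.51).
Determinant of the coordinate differences = 130·(-415) − 265·(-5) = -52625.
∂h/∂x = [(-2.93)·(-415) − (-6.51)·(-5)] / -52625 = -0.02249
∂h/∂y = [130·(-6.51) − 265·(-2.93)] / -52625 = +0.001327
Flow = −∇h = (+0.02249 east, -0.001327 north), which points east.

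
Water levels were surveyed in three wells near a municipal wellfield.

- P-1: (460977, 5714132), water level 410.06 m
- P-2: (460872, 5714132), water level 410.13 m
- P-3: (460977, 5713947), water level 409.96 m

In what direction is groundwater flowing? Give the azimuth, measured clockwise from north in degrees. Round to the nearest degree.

129°

∂h/∂x = (410.13 − 410.06) / (460872 − 460977) = -0.0006667
∂h/∂y = (409.96 − 410.06) / (5713947 − 5714132) = +0.0005405
Flow direction (−∇h) has components (+0.0006667 E, -0.0005405 N).
Azimuth = atan2(E, N) = atan2(+0.0006667, -0.0005405) = 129.0° ≈ 129°.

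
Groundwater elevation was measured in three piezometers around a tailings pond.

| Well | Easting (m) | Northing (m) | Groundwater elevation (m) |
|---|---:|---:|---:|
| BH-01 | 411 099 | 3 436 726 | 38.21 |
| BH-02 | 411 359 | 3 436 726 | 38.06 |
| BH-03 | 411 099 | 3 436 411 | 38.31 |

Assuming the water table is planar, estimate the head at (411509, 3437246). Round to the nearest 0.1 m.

37.8 m

∂h/∂x = (38.06 − 38.21) / (411359 − 411099) = -0.0005769
∂h/∂y = (38.31 − 38.21) / (3436411 − 3436726) = -0.0003175
h(411509, 3437246) = 38.21 + (-0.0005769)·(410) + (-0.0003175)·(520) = 38.21 -0.237 -0.165 = 37.808 m.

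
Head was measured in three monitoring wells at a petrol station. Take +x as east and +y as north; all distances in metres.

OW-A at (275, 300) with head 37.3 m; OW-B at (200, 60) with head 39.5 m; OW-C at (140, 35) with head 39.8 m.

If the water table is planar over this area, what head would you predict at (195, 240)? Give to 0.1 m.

Taking OW-A as reference: OW-B−OW-A = (-75, -240, +2.2); OW-C−OW-A = (-135, -265, +2.5).
Solve a·Δx + b·Δy = Δh: det = (-75)·(-265) − (-135)·(-240) = -12525.
∂h/∂x = [(+2.2)·(-265) − (+2.5)·(-240)] / -12525 = -0.001357
∂h/∂y = [(-75)·(+2.5) − (-135)·(+2.2)] / -12525 = -0.008743
h(195, 240) = 37.3 + (-0.001357)·(-80) + (-0.008743)·(-60) = 37.3 +0.109 +0.525 = 37.933 m.

37.9 m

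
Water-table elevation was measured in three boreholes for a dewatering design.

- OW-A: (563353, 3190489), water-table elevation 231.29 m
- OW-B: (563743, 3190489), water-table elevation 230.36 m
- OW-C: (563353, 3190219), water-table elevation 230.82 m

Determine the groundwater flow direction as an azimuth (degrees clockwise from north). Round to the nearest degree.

∂h/∂x = (230.36 − 231.29) / (563743 − 563353) = -0.002385
∂h/∂y = (230.82 − 231.29) / (3190219 − 3190489) = +0.001741
Flow direction (−∇h) has components (+0.002385 E, -0.001741 N).
Azimuth = atan2(E, N) = atan2(+0.002385, -0.001741) = 126.1° ≈ 126°.

126°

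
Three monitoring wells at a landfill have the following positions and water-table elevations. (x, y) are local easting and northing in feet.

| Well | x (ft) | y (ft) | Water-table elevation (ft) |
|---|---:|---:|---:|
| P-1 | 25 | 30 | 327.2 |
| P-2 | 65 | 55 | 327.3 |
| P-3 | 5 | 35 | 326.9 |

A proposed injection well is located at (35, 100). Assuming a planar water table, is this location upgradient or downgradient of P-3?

downgradient

With h = a·x + b·y + c and P-1 as origin, the differences give:
  40·a + 25·b = +0.1
  (-20)·a + 5·b = -0.3
Eliminate b (×5 and ×25, subtract): 700·a = 8.00 → a = ∂h/∂x = +0.01143
Back-substitute: b = ∂h/∂y = -0.01429.
Head at (35, 100) = 327.2 + (+0.01143)·(10) + (-0.01429)·(70) = 326.31 ft.
That is lower than the 326.9 ft at P-3, so the point is downgradient.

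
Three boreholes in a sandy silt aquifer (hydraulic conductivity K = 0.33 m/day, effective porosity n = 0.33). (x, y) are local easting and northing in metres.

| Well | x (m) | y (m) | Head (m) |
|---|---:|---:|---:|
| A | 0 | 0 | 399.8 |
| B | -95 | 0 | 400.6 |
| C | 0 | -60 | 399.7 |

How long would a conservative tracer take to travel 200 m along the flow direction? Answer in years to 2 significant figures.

64 years

∂h/∂x = (400.6 − 399.8) / (-95 − 0) = -0.008421
∂h/∂y = (399.7 − 399.8) / (-60 − 0) = +0.001667
|∇h| = √(-0.008421² + 0.001667²) = 0.008584
Seepage velocity v = K·i/n = 0.33 × 0.008584 / 0.33 = 0.008584 m/day.
t = 200 / 0.008584 = 2.33e+04 days = 63.8 years.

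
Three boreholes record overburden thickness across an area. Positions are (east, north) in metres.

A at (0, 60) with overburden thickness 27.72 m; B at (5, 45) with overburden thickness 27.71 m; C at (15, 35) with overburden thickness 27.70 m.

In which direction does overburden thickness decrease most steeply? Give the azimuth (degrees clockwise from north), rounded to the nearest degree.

With d = a·x + b·y + c and A as origin, the differences give:
  5·a + (-15)·b = -0.01
  15·a + (-25)·b = -0.02
Eliminate b (×(-25) and ×(-15), subtract): 100·a = -0.050 → a = ∂d/∂x = -0.0005000
Back-substitute: b = ∂d/∂y = +0.0005000.
Steepest decrease is along −∇f: components (+0.0005000 E, -0.0005000 N).
Azimuth = atan2(+0.0005000, -0.0005000) = 135.0° ≈ 135°.

135°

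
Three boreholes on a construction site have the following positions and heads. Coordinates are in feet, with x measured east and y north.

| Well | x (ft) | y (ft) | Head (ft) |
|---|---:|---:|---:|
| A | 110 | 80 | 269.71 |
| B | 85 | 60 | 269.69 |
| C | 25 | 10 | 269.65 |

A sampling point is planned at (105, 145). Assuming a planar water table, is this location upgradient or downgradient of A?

downgradient

Three-point gradient (reference A): Δ to B = (-25, -20, -0.02), Δ to C = (-85, -70, -0.06).
∂h/∂x = +0.004000, ∂h/∂y = -0.004000 (det = 50).
Head at (105, 145) = 269.71 + (+0.004000)·(-5) + (-0.004000)·(65) = 269.43 ft.
That is lower than the 269.71 ft at A, so the point is downgradient.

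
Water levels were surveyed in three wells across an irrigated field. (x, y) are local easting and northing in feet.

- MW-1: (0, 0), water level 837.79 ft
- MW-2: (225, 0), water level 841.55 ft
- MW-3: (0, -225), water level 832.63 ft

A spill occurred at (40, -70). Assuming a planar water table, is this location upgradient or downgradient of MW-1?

downgradient

∂h/∂x = (841.55 − 837.79) / (225 − 0) = +0.01671
∂h/∂y = (832.63 − 837.79) / (-225 − 0) = +0.02293
Head at (40, -70) = 837.79 + (+0.01671)·(40) + (+0.02293)·(-70) = 836.85 ft.
That is lower than the 837.79 ft at MW-1, so the point is downgradient.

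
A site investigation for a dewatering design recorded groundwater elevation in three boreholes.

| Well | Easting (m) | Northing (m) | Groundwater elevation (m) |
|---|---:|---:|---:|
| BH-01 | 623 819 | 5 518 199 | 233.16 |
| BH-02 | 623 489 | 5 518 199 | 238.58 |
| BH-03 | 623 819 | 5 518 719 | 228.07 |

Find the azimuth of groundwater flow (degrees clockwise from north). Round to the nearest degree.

059°

∂h/∂x = (238.58 − 233.16) / (623489 − 623819) = -0.01642
∂h/∂y = (228.07 − 233.16) / (5518719 − 5518199) = -0.009788
Flow direction (−∇h) has components (+0.01642 E, +0.009788 N).
Azimuth = atan2(E, N) = atan2(+0.01642, +0.009788) = 59.2° ≈ 059°.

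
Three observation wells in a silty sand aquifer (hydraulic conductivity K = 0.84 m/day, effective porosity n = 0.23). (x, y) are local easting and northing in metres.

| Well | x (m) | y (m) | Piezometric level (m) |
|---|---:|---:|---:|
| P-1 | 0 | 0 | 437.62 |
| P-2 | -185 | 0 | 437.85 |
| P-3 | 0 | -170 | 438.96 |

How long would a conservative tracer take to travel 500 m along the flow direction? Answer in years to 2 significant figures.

47 years

∂h/∂x = (437.85 − 437.62) / (-185 − 0) = -0.001243
∂h/∂y = (438.96 − 437.62) / (-170 − 0) = -0.007882
|∇h| = √(-0.001243² + -0.007882²) = 0.007979
Seepage velocity v = K·i/n = 0.84 × 0.007979 / 0.23 = 0.02914 m/day.
t = 500 / 0.02914 = 1.716e+04 days = 47 years.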